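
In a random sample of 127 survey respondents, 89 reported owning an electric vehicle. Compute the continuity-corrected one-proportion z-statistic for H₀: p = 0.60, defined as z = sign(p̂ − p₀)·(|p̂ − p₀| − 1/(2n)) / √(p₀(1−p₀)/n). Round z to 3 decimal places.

z = 2.228

p̂ = 89/127 = 0.70079. p̂ − p₀ = 0.100787.
1/(2n) = 0.003937.
Corrected numerator: |0.100787| − 0.003937 = 0.096850.
Null standard error: √(0.60·0.40/127) = √0.001889764 = 0.043471.
z = +0.096850/0.043471 = 2.228.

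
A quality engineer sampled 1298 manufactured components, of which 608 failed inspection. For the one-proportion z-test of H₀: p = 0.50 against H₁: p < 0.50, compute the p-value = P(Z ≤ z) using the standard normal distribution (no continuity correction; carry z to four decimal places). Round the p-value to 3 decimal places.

With x = 608 successes in n = 1298, p̂ = 0.46841.
Null standard error: √(0.50·0.50/1298) = √0.000192604 = 0.013878.
z = (p̂ − p₀)/SE = (608/1298 − 0.50)/0.013878 ≈ -2.2760.
From the standard normal, P(Z ≤ z) = 0.011.

p-value = 0.011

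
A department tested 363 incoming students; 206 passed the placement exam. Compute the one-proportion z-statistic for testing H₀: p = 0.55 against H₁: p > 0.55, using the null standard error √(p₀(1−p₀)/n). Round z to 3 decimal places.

z = 0.670

The sample proportion is 206/363 = 0.56749.
SE₀ = √(0.55·0.45/363) = 0.026112.
Test statistic: z = 0.01749/0.026112 = 0.670.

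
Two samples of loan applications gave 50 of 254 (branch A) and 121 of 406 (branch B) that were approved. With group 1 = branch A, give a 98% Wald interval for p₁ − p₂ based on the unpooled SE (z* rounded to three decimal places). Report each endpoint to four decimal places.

(-0.1796, -0.0227)

p̂₁ = 0.19685, p̂₂ = 0.29803, so the observed difference is -0.10118.
SE = √(0.000622442 + 0.000515290) = √0.001137732 = 0.033730.
z* = 2.326 at the 98% level. Margin = 2.326·0.033730 = 0.07846.
So the interval runs from -0.1796 to -0.0227.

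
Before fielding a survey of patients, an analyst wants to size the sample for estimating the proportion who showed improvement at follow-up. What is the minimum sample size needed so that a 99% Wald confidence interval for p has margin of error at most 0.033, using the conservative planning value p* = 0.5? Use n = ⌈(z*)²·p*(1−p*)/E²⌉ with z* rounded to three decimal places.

n = 1524

The 99% critical value is z* = 2.576.
p*(1−p*) = 0.50·0.50 = 0.2500.
(z*)²·p*(1−p*)/E² = 6.635776·0.2500/0.001089 = 1523.365.
⌈1523.365⌉ = 1524.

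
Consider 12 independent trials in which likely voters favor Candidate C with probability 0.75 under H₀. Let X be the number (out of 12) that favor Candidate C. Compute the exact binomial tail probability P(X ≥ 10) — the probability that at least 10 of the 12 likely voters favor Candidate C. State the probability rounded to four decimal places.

P = 0.3907

X ~ Binomial(n=12, p=0.75).
P(X ≥ 10) = C(12,10)·0.75^10·0.25^2 + C(12,11)·0.75^11·0.25^1 + C(12,12)·0.75^12·0.25^0.
= 0.232293 + 0.126705 + 0.031676 = 0.3907.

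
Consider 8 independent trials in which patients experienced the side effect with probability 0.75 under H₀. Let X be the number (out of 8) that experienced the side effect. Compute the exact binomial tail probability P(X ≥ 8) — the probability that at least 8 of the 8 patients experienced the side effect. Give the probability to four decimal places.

P = 0.1001

X is binomial with n = 8 and p = 0.75.
P(X ≥ 8) = C(8,8)·0.75^8·0.25^0.
= 0.100113 = 0.1001.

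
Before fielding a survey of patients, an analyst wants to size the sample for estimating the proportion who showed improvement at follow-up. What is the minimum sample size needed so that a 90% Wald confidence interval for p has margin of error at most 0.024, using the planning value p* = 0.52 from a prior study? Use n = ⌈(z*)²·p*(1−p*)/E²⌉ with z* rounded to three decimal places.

z* = 1.645 at the 90% level.
p*(1−p*) = 0.52·0.48 = 0.2496.
(z*)²·p*(1−p*)/E² = 2.706025·0.2496/0.000576 = 1172.611.
⌈1172.611⌉ = 1173.

n = 1173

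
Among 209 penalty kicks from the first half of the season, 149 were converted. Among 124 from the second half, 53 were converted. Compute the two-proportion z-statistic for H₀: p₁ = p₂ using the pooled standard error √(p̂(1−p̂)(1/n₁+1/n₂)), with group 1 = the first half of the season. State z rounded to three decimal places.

p̂₁ = 149/209 = 0.71292, p̂₂ = 53/124 = 0.42742.
Pooling: p̂ = 202/333 = 0.60661.
Pooled SE = √[0.2386350·0.01284921] ≈ 0.055374.
z = (p̂₁ − p̂₂)/SE = (0.71292 − 0.42742)/0.055374 = 0.28550/0.055374 = 5.156.

z = 5.156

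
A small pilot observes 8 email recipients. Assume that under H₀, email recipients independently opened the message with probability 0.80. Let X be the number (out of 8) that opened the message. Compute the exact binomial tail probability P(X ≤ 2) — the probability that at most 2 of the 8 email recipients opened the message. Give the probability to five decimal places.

X is binomial with n = 8 and p = 0.80.
P(X ≤ 2) = C(8,0)·0.80^0·0.20^8 + C(8,1)·0.80^1·0.20^7 + C(8,2)·0.80^2·0.20^6.
= 0.000003 + 0.000082 + 0.001147 = 0.00123.

P = 0.00123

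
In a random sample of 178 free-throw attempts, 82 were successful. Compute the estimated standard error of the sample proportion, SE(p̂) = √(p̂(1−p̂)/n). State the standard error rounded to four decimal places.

SE = 0.0374

Sample proportion p̂ = 82/178 = 0.46067.
p̂(1−p̂) = 0.248453.
Dividing by n and taking the root: √0.001395803 = 0.0374.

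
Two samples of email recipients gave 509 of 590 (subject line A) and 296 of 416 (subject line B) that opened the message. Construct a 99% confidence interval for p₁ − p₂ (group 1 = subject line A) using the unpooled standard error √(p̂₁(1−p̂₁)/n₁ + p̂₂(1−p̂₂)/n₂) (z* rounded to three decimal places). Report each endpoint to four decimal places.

(0.0833, 0.2190)

p̂₁ = 509/590 = 0.86271, p̂₂ = 296/416 = 0.71154; p̂₁ − p̂₂ = 0.15117.
SE = √(0.000200746 + 0.000493393) = √0.000694139 = 0.026347.
The 99% critical value is z* = 2.576. Margin of error = 0.06787.
CI: 0.15117 ± 0.06787 = (0.0833, 0.2190).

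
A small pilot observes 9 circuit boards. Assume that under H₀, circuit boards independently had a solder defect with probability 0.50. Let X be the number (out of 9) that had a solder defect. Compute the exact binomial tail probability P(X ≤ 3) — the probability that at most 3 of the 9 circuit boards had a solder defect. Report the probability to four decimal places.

X is binomial with n = 9 and p = 0.50.
P(X ≤ 3) = C(9,0)·0.50^0·0.50^9 + C(9,1)·0.50^1·0.50^8 + C(9,2)·0.50^2·0.50^7 + C(9,3)·0.50^3·0.50^6.
= 0.001953 + 0.017578 + 0.070312 + 0.164062 = 0.2539.

P = 0.2539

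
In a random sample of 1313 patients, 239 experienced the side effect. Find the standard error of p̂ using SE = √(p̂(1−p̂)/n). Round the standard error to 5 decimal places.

The sample proportion is 239/1313 = 0.18203.
p̂(1−p̂) = 0.148895.
SE = √(0.148895/1313) = √0.000113401 = 0.01065.

SE = 0.01065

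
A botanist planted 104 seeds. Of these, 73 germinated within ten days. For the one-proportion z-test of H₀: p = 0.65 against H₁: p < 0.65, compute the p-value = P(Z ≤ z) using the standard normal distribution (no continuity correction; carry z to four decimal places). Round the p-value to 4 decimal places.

With x = 73 successes in n = 104, p̂ = 0.70192.
Null standard error: √(0.65·0.35/104) = √0.002187500 = 0.046771.
z = (p̂ − p₀)/SE = (73/104 − 0.65)/0.046771 ≈ 1.1102.
From the standard normal, P(Z ≤ z) = 0.8665.

p-value = 0.8665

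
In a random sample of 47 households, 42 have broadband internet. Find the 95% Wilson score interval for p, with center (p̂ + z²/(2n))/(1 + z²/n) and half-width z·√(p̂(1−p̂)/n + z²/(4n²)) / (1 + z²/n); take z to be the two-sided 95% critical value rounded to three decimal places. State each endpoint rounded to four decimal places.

Here p̂ = 42/47 = 0.89362 and z = 1.960 (z² = 3.841600).
1 + z²/n = 1.081736.
Center = (0.89362 + 0.040868)/1.081736 = 0.86388.
Radicand: p̂(1−p̂)/n + z²/(4n²) = 0.002022673 + 0.000434767 = 0.002457440.
Half-width = z·√(radicand)/denom = 1.960·0.049573/1.081736 = 0.08982.
CI: 0.86388 ± 0.08982 = (0.7741, 0.9537).

(0.7741, 0.9537)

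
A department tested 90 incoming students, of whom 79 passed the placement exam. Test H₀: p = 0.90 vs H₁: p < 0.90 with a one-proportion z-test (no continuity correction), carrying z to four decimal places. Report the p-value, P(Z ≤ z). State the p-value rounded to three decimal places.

Sample proportion p̂ = 79/90 = 0.87778.
SE₀ = √(0.90·0.10/90) = 0.031623.
z = (p̂ − p₀)/SE = (79/90 − 0.90)/0.031623 ≈ -0.7027.
From the standard normal, P(Z ≤ z) = 0.241.

p-value = 0.241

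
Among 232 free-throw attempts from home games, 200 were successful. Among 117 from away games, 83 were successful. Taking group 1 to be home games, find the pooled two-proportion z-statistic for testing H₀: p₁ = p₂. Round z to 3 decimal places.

p̂₁ = 200/232 = 0.86207, p̂₂ = 83/117 = 0.70940.
Pooled p̂ = (200+83)/(232+117) = 283/349 = 0.81089.
Pooled SE = √[0.1533485·0.01285735] ≈ 0.044403.
z = (p̂₁ − p̂₂)/SE = (0.86207 − 0.70940)/0.044403 = 0.15267/0.044403 = 3.438.

z = 3.438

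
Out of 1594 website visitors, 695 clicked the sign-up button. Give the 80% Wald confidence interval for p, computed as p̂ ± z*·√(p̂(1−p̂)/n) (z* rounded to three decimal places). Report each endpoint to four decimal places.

The sample proportion is 695/1594 = 0.43601.
SE(p̂) = √(0.43601·0.56399/1594) = 0.012421.
The 80% critical value is z* = 1.282.
Margin of error: 1.282 × 0.012421 = 0.01592.
CI: 0.43601 ± 0.01592 = (0.4201, 0.4519).

(0.4201, 0.4519)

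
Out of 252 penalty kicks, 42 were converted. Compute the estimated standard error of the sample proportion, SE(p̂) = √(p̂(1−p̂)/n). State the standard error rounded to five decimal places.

SE = 0.02348

p̂ = 42/252 = 0.16667.
p̂(1−p̂) = 0.138891.
SE = √(0.138891/252) = √0.000551155 = 0.02348.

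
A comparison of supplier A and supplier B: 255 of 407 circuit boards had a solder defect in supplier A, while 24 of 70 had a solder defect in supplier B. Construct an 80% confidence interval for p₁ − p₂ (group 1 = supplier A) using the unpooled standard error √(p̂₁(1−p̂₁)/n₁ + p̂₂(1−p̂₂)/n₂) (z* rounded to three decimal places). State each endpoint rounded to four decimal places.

(0.2047, 0.3626)

p̂₁ = 0.62654, p̂₂ = 0.34286, so the observed difference is 0.28368.
Unpooled SE = √(p̂₁(1−p̂₁)/n₁ + p̂₂(1−p̂₂)/n₂) = √(0.000574911 + 0.003218659) = 0.061592.
The 80% critical value is z* = 1.282. Margin = 1.282·0.061592 = 0.07896.
CI: 0.28368 ± 0.07896 = (0.2047, 0.3626).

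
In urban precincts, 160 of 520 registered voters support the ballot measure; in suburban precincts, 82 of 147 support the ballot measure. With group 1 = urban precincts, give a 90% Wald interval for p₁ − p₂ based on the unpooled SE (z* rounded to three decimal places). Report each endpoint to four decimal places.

(-0.3253, -0.1750)

p̂₁ = 0.30769, p̂₂ = 0.55782, so the observed difference is -0.25013.
SE = √(0.000409650 + 0.001677935) = √0.002087585 = 0.045690.
For 90% confidence, z* = 1.645. Margin of error = 0.07516.
Interval: -0.25013 ± 0.07516 → (-0.3253, -0.1750).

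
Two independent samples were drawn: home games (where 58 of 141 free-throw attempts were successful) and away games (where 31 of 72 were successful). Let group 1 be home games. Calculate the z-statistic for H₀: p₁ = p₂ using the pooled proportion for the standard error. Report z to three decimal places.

z = -0.269

p̂₁ = 58/141 = 0.41135, p̂₂ = 31/72 = 0.43056.
Pooled p̂ = (58+31)/(141+72) = 89/213 = 0.41784.
Pooled SE = √[0.2432498·0.02098109] ≈ 0.071440.
z = (p̂₁ − p̂₂)/SE = (0.41135 − 0.43056)/0.071440 = -0.01921/0.071440 = -0.269.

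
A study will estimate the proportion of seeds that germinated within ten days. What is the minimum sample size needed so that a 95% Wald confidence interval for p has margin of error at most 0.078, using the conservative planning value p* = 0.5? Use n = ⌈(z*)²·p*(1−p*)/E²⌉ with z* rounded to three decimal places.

n = 158

z* = 1.960 at the 95% level.
p*(1−p*) = 0.50·0.50 = 0.2500.
(z*)²·p*(1−p*)/E² = 3.841600·0.2500/0.006084 = 157.857.
⌈157.857⌉ = 158.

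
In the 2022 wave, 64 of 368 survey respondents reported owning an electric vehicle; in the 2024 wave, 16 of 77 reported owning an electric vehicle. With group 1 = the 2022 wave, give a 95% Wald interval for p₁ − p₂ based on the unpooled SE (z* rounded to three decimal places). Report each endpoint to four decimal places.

(-0.1324, 0.0647)

p̂₁ = 64/368 = 0.17391, p̂₂ = 16/77 = 0.20779; p̂₁ − p̂₂ = -0.03388.
Unpooled SE = √(p̂₁(1−p̂₁)/n₁ + p̂₂(1−p̂₂)/n₂) = √(0.000390400 + 0.002137852) = 0.050282.
For 95% confidence, z* = 1.960. Margin of error = 0.09855.
So the interval runs from -0.1324 to 0.0647.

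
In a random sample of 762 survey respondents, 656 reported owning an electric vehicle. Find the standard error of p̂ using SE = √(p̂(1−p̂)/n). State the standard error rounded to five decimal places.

Sample proportion p̂ = 656/762 = 0.86089.
p̂(1−p̂) = 0.119758.
Dividing by n and taking the root: √0.000157163 = 0.01254.

SE = 0.01254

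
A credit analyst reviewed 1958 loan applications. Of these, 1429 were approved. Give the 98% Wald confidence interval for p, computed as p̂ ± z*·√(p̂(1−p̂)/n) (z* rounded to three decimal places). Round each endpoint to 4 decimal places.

The sample proportion is 1429/1958 = 0.72983.
SE = √(p̂(1−p̂)/n) = √(0.197180/1958) = 0.010035.
The 98% critical value is z* = 2.326.
Margin = 2.326·0.010035 = 0.02334.
CI: 0.72983 ± 0.02334 = (0.7065, 0.7532).

(0.7065, 0.7532)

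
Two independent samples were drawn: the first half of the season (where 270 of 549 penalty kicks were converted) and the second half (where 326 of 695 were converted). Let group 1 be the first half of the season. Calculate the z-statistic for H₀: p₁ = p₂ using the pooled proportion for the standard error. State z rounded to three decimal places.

Sample proportions: p̂₁ = 270/549 = 0.49180 and p̂₂ = 326/695 = 0.46906.
Pooling: p̂ = 596/1244 = 0.47910.
Pooled SE = √[0.2495632·0.00326034] ≈ 0.028525.
z = (p̂₁ − p̂₂)/SE = (0.49180 − 0.46906)/0.028525 = 0.02274/0.028525 = 0.797.

z = 0.797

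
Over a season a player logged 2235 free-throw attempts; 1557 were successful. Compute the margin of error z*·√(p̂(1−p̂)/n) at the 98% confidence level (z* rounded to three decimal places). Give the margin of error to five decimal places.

ME = 0.02262

p̂ = 1557/2235 = 0.69664.
Standard error of p̂: √(0.211331/2235) = √0.000094555 = 0.009724.
z* = 2.326 at the 98% level.
So ME = 0.02262.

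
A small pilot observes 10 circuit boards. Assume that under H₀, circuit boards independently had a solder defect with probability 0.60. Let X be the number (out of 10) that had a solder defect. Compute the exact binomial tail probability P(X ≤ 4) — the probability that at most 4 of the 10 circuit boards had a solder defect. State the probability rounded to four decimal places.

X is binomial with n = 10 and p = 0.60.
P(X ≤ 4) = Σ_{j=0}^{4} C(10,j)·0.60^j·0.40^{10−j}.
= 0.000105 + 0.001573 + 0.010617 + 0.042467 + 0.111477 = 0.1662.

P = 0.1662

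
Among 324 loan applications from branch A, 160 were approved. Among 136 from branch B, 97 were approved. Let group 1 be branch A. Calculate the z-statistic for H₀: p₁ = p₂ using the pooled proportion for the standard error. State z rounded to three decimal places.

Sample proportions: p̂₁ = 160/324 = 0.49383 and p̂₂ = 97/136 = 0.71324.
Pooled p̂ = (160+97)/(324+136) = 257/460 = 0.55870.
SE = √[p̂(1−p̂)(1/n₁+1/n₂)] = √[0.55870·0.44130·(1/324+1/136)] ≈ 0.050733.
z = (p̂₁ − p̂₂)/SE = (0.49383 − 0.71324)/0.050733 = -0.21941/0.050733 = -4.325.

z = -4.325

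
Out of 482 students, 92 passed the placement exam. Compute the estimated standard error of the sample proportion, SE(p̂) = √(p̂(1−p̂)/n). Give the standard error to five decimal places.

p̂ = 92/482 = 0.19087.
p̂(1−p̂) = 0.154439.
SE = √(0.154439/482) = √0.000320413 = 0.01790.

SE = 0.01790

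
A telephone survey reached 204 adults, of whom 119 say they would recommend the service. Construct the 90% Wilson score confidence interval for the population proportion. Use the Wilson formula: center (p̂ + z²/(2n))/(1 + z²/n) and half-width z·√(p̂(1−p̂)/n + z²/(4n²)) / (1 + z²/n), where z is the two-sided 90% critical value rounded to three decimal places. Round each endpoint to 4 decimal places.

Here p̂ = 119/204 = 0.58333 and z = 1.645 (z² = 2.706025).
1 + z²/n = 1.013265.
Adjusted center: (0.58333 + z²/(2n))/1.013265 = 0.58224.
Radicand: p̂(1−p̂)/n + z²/(4n²) = 0.001191449 + 0.000016256 = 0.001207705.
Half-width = z·√(radicand)/denom = 1.645·0.034752/1.013265 = 0.05642.
So the interval runs from 0.5258 to 0.6387.

(0.5258, 0.6387)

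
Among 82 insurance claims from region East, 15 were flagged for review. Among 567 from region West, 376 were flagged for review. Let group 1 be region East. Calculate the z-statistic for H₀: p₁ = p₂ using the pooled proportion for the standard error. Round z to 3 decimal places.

z = -8.305

Sample proportions: p̂₁ = 15/82 = 0.18293 and p̂₂ = 376/567 = 0.66314.
Pooling: p̂ = 391/649 = 0.60247.
Pooled SE = √[0.2395009·0.01395879] ≈ 0.057820.
z = -0.48021/0.057820 = -8.305.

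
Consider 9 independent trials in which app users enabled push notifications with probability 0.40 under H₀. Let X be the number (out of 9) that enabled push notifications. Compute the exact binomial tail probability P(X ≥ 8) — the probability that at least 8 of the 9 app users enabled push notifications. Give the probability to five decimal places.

X ~ Binomial(n=9, p=0.40).
P(X ≥ 8) = C(9,8)·0.40^8·0.60^1 + C(9,9)·0.40^9·0.60^0.
= 0.003539 + 0.000262 = 0.00380.

P = 0.00380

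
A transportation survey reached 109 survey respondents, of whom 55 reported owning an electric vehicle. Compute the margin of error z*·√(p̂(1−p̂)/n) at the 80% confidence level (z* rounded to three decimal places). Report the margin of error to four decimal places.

p̂ = 55/109 = 0.50459.
Standard error of p̂: √(0.249979/109) = √0.002293385 = 0.047889.
z* = 1.282 at the 80% level.
Margin of error = z*·SE = 1.282 × 0.047889 = 0.0614.

ME = 0.0614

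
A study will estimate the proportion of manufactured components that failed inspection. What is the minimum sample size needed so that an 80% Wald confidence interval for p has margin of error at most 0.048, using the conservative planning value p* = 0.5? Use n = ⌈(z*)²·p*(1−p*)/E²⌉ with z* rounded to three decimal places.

For 80% confidence, z* = 1.282.
p*(1−p*) = 0.2500.
(z*)²·p*(1−p*)/E² = 1.643524·0.2500/0.002304 = 178.334.
⌈178.334⌉ = 179.

n = 179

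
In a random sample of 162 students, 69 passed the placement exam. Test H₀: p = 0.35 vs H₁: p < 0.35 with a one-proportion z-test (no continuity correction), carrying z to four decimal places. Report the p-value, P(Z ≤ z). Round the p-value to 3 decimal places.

p̂ = 69/162 = 0.42593.
SE₀ = √(0.35·0.65/162) = 0.037474.
z = (p̂ − p₀)/SE = (69/162 − 0.35)/0.037474 ≈ 2.0261.
p-value = P(Z ≤ z) with z = 2.0261 → 0.979.

p-value = 0.979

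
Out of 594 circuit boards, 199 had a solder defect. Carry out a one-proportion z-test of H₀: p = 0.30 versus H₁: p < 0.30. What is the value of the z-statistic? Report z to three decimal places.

z = 1.862

Sample proportion p̂ = 199/594 = 0.33502.
Null standard error: √(0.30·0.70/594) = √0.000353535 = 0.018803.
Test statistic: z = 0.03502/0.018803 = 1.862.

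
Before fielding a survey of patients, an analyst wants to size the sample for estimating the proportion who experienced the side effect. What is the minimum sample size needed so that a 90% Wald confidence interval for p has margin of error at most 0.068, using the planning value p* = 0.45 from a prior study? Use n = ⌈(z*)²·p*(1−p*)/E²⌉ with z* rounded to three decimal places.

n = 145

The 90% critical value is z* = 1.645.
p*(1−p*) = 0.45·0.55 = 0.2475.
(z*)²·p*(1−p*)/E² = 2.706025·0.2475/0.004624 = 144.840.
Rounding up, n = 145.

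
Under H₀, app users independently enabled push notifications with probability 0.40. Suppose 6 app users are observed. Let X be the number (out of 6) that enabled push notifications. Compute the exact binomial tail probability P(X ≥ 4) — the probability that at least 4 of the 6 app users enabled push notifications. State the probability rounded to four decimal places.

P = 0.1792

X is binomial with n = 6 and p = 0.40.
P(X ≥ 4) = C(6,4)·0.40^4·0.60^2 + C(6,5)·0.40^5·0.60^1 + C(6,6)·0.40^6·0.60^0.
= 0.138240 + 0.036864 + 0.004096 = 0.1792.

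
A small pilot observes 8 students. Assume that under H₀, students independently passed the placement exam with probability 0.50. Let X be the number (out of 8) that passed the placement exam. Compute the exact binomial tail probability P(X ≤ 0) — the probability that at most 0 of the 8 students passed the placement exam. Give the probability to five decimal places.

P = 0.00391

X ~ Binomial(n=8, p=0.50).
P(X ≤ 0) = C(8,0)·0.50^0·0.50^8.
= 0.003906 = 0.00391.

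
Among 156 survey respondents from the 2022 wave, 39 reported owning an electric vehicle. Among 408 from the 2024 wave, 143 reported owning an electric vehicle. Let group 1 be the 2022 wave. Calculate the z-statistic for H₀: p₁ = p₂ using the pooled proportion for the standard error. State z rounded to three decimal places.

z = -2.283

p̂₁ = 39/156 = 0.25000, p̂₂ = 143/408 = 0.35049.
Pooling: p̂ = 182/564 = 0.32270.
SE = √[p̂(1−p̂)(1/n₁+1/n₂)] = √[0.32270·0.67730·(1/156+1/408)] ≈ 0.044008.
z = (p̂₁ − p̂₂)/SE = (0.25000 − 0.35049)/0.044008 = -0.10049/0.044008 = -2.283.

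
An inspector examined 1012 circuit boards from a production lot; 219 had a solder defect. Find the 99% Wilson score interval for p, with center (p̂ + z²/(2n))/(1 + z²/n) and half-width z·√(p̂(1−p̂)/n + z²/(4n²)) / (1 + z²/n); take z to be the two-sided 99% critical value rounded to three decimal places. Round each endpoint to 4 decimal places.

p̂ = 219/1012 = 0.21640; z = 2.576, so z² = 6.635776.
1 + z²/n = 1.006557.
Adjusted center: (0.21640 + z²/(2n))/1.006557 = 0.21825.
Radicand: p̂(1−p̂)/n + z²/(4n²) = 0.000167562 + 0.000001620 = 0.000169182.
Half-width = z·√(radicand)/denom = 2.576·0.013007/1.006557 = 0.03329.
So the interval runs from 0.1850 to 0.2515.

(0.1850, 0.2515)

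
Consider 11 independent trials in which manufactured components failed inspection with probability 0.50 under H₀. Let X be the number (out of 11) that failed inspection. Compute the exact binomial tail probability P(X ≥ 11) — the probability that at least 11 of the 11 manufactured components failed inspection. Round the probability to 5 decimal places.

X ~ Binomial(n=11, p=0.50).
P(X ≥ 11) = C(11,11)·0.50^11·0.50^0.
= 0.000488 = 0.00049.

P = 0.00049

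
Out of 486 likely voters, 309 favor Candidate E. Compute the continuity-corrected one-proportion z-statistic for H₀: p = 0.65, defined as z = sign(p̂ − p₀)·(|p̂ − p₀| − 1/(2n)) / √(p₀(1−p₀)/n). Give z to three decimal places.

z = -0.609

With x = 309 successes in n = 486, p̂ = 0.63580. p̂ − p₀ = -0.014198.
1/(2n) = 0.001029.
Corrected numerator: |-0.014198| − 0.001029 = 0.013169.
Under H₀, SE = √(p₀(1−p₀)/n) = √(0.65·0.35/486) = √0.000468107 = 0.021636.
z = (−)0.013169/0.021636 = -0.609.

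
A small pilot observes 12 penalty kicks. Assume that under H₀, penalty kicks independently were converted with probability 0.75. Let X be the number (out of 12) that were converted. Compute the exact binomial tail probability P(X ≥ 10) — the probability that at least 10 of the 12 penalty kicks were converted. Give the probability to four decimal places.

P = 0.3907

X ~ Binomial(n=12, p=0.75).
P(X ≥ 10) = C(12,10)·0.75^10·0.25^2 + C(12,11)·0.75^11·0.25^1 + C(12,12)·0.75^12·0.25^0.
= 0.232293 + 0.126705 + 0.031676 = 0.3907.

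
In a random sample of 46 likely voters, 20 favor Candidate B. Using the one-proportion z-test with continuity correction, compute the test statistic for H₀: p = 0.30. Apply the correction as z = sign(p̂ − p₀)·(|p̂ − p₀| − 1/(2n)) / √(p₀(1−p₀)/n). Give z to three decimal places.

With x = 20 successes in n = 46, p̂ = 0.43478. p̂ − p₀ = 0.134783.
1/(2n) = 0.010870.
Corrected numerator: |0.134783| − 0.010870 = 0.123913.
Null standard error: √(0.30·0.70/46) = √0.004565217 = 0.067566.
z = +0.123913/0.067566 = 1.834.

z = 1.834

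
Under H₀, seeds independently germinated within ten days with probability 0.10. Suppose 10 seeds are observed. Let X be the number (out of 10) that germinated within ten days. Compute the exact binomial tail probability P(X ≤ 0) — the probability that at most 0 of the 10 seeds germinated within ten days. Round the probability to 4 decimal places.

X is binomial with n = 10 and p = 0.10.
P(X ≤ 0) = C(10,0)·0.10^0·0.90^10.
= 0.348678 = 0.3487.

P = 0.3487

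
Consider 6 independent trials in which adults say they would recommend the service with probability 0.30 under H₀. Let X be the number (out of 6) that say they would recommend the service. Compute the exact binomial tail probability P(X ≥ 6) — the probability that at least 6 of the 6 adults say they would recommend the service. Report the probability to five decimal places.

X is binomial with n = 6 and p = 0.30.
P(X ≥ 6) = C(6,6)·0.30^6·0.70^0.
= 0.000729 = 0.00073.

P = 0.00073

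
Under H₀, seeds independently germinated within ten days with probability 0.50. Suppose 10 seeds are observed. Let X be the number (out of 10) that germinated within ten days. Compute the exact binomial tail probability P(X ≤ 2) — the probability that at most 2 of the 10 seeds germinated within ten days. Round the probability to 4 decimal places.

P = 0.0547

X is binomial with n = 10 and p = 0.50.
P(X ≤ 2) = C(10,0)·0.50^0·0.50^10 + C(10,1)·0.50^1·0.50^9 + C(10,2)·0.50^2·0.50^8.
= 0.000977 + 0.009766 + 0.043945 = 0.0547.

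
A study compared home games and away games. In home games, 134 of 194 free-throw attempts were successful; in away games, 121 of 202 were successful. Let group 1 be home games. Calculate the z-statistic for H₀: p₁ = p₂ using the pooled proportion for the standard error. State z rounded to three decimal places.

Sample proportions: p̂₁ = 134/194 = 0.69072 and p̂₂ = 121/202 = 0.59901.
Pooling: p̂ = 255/396 = 0.64394.
SE = √[p̂(1−p̂)(1/n₁+1/n₂)] = √[0.64394·0.35606·(1/194+1/202)] ≈ 0.048134.
z = (p̂₁ − p̂₂)/SE = (0.69072 − 0.59901)/0.048134 = 0.09171/0.048134 = 1.905.

z = 1.905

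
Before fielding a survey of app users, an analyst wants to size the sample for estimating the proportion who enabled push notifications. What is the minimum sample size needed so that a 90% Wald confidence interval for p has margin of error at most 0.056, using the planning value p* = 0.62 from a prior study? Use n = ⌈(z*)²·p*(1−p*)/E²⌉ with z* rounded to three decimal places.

n = 204

The 90% critical value is z* = 1.645.
p*(1−p*) = 0.62·0.38 = 0.2356.
(z*)²·p*(1−p*)/E² = 2.706025·0.2356/0.003136 = 203.297.
Rounding up, n = 204.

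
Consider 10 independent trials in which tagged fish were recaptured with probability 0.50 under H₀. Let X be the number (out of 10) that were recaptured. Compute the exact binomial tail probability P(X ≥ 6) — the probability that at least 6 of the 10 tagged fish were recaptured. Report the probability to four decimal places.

X is binomial with n = 10 and p = 0.50.
P(X ≥ 6) = Σ_{j=6}^{10} C(10,j)·0.50^j·0.50^{10−j}.
= 0.205078 + 0.117188 + 0.043945 + 0.009766 + 0.000977 = 0.3770.

P = 0.3770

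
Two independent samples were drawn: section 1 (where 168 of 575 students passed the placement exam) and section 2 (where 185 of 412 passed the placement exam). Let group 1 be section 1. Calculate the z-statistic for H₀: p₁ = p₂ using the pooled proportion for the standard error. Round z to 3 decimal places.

p̂₁ = 168/575 = 0.29217, p̂₂ = 185/412 = 0.44903.
Pooling: p̂ = 353/987 = 0.35765.
SE = √[p̂(1−p̂)(1/n₁+1/n₂)] = √[0.35765·0.64235·(1/575+1/412)] ≈ 0.030938.
z = -0.15686/0.030938 = -5.070.

z = -5.070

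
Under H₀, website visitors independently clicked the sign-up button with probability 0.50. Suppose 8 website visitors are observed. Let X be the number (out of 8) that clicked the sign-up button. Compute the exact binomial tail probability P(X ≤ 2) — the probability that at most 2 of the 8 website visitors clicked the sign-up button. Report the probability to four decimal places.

P = 0.1445

X ~ Binomial(n=8, p=0.50).
P(X ≤ 2) = C(8,0)·0.50^0·0.50^8 + C(8,1)·0.50^1·0.50^7 + C(8,2)·0.50^2·0.50^6.
= 0.003906 + 0.031250 + 0.109375 = 0.1445.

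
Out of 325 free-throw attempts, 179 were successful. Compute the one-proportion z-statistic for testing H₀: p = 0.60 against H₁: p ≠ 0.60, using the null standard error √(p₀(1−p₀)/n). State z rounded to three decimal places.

The sample proportion is 179/325 = 0.55077.
Null standard error: √(0.60·0.40/325) = √0.000738462 = 0.027175.
z = (p̂ − p₀)/SE = (0.55077 − 0.60)/0.027175 = -1.812.

z = -1.812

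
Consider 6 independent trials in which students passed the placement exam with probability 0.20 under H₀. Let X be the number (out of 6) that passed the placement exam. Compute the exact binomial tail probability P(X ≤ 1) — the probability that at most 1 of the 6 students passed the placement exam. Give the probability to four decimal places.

X is binomial with n = 6 and p = 0.20.
P(X ≤ 1) = C(6,0)·0.20^0·0.80^6 + C(6,1)·0.20^1·0.80^5.
= 0.262144 + 0.393216 = 0.6554.

P = 0.6554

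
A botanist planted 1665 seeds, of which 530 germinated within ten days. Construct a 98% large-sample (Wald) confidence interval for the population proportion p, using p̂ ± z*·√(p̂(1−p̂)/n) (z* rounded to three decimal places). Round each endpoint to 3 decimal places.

(0.292, 0.345)

Sample proportion p̂ = 530/1665 = 0.31832.
SE = √(p̂(1−p̂)/n) = √(0.216992/1665) = 0.011416.
z* = 2.326 at the 98% level.
Margin of error: 2.326 × 0.011416 = 0.02655.
Interval: 0.31832 ± 0.02655 → (0.292, 0.345).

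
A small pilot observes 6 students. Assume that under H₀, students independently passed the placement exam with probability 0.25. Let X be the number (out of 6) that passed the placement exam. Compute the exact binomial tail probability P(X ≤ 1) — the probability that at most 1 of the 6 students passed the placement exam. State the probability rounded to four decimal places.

P = 0.5339

X is binomial with n = 6 and p = 0.25.
P(X ≤ 1) = C(6,0)·0.25^0·0.75^6 + C(6,1)·0.25^1·0.75^5.
= 0.177979 + 0.355957 = 0.5339.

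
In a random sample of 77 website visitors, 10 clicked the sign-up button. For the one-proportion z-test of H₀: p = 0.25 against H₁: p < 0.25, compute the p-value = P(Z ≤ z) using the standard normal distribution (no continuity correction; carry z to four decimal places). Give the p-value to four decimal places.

p-value = 0.0075

Sample proportion p̂ = 10/77 = 0.12987.
Null standard error: √(0.25·0.75/77) = √0.002435065 = 0.049346.
Test statistic (full precision, shown to 4 dp): z = (10/77 − 0.25)/SE₀ ≈ -2.4344.
From the standard normal, P(Z ≤ z) = 0.0075.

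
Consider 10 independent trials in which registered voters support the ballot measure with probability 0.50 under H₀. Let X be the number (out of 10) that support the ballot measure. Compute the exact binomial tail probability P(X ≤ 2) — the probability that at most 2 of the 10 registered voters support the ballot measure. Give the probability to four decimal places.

P = 0.0547

X is binomial with n = 10 and p = 0.50.
P(X ≤ 2) = C(10,0)·0.50^0·0.50^10 + C(10,1)·0.50^1·0.50^9 + C(10,2)·0.50^2·0.50^8.
= 0.000977 + 0.009766 + 0.043945 = 0.0547.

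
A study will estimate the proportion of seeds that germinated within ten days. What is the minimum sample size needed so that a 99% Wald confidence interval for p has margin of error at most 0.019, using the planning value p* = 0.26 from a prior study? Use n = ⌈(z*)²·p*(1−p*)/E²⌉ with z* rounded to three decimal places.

z* = 2.576 at the 99% level.
p*(1−p*) = 0.1924.
(z*)²·p*(1−p*)/E² = 6.635776·0.1924/0.000361 = 3536.630.
Rounding up, n = 3537.

n = 3537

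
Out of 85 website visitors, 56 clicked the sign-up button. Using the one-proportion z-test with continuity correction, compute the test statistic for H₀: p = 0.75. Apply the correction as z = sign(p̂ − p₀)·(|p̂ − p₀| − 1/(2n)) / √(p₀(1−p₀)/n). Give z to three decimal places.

z = -1.816

p̂ = 56/85 = 0.65882. p̂ − p₀ = -0.091176.
Continuity correction 1/(2n) = 1/170 = 0.005882.
Corrected numerator: |-0.091176| − 0.005882 = 0.085294.
Under H₀, SE = √(p₀(1−p₀)/n) = √(0.75·0.25/85) = √0.002205882 = 0.046967.
z = (−)0.085294/0.046967 = -1.816.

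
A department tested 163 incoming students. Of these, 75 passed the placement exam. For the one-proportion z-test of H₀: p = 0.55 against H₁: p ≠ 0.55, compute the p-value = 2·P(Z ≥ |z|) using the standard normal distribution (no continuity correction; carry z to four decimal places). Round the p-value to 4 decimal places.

p-value = 0.0211

With x = 75 successes in n = 163, p̂ = 0.46012.
Null standard error: √(0.55·0.45/163) = √0.001518405 = 0.038967.
z = (p̂ − p₀)/SE = (75/163 − 0.55)/0.038967 ≈ -2.3065.
p-value = 2·P(Z ≥ |z|) with z = -2.3065 → 0.0211.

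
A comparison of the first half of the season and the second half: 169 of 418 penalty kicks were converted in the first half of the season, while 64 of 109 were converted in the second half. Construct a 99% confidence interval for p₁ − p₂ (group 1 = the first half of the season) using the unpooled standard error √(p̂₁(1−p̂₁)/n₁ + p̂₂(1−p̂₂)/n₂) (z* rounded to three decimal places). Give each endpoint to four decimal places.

p̂₁ = 169/418 = 0.40431, p̂₂ = 64/109 = 0.58716; p̂₁ − p̂₂ = -0.18285.
Unpooled SE = √(p̂₁(1−p̂₁)/n₁ + p̂₂(1−p̂₂)/n₂) = √(0.000576179 + 0.002223888) = 0.052916.
The 99% critical value is z* = 2.576. Margin = 2.576·0.052916 = 0.13631.
Interval: -0.18285 ± 0.13631 → (-0.3192, -0.0465).

(-0.3192, -0.0465)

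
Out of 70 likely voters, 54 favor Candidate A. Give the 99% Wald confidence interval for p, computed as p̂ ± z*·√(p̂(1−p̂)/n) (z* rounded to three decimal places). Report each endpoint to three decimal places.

(0.642, 0.901)

p̂ = 54/70 = 0.77143.
SE = √(p̂(1−p̂)/n) = √(0.176327/70) = 0.050189.
z* = 2.576 at the 99% level.
Margin of error: 2.576 × 0.050189 = 0.12929.
Interval: 0.77143 ± 0.12929 → (0.642, 0.901).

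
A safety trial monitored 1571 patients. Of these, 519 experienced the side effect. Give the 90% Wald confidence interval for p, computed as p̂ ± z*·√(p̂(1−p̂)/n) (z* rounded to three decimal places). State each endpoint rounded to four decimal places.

p̂ = 519/1571 = 0.33036.
Standard error of p̂: √(0.221223/1571) = √0.000140817 = 0.011867.
The 90% critical value is z* = 1.645.
Margin of error: 1.645 × 0.011867 = 0.01952.
Interval: 0.33036 ± 0.01952 → (0.3108, 0.3499).

(0.3108, 0.3499)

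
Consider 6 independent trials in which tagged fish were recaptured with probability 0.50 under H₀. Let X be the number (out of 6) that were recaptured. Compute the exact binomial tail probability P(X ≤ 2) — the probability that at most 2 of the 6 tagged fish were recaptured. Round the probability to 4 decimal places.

X is binomial with n = 6 and p = 0.50.
P(X ≤ 2) = C(6,0)·0.50^0·0.50^6 + C(6,1)·0.50^1·0.50^5 + C(6,2)·0.50^2·0.50^4.
= 0.015625 + 0.093750 + 0.234375 = 0.3438.

P = 0.3438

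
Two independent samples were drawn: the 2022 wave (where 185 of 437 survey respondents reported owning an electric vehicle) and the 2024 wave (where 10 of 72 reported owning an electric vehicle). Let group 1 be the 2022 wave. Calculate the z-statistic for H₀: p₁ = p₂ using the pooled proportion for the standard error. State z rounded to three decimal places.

p̂₁ = 185/437 = 0.42334, p̂₂ = 10/72 = 0.13889.
Pooled p̂ = (185+10)/(437+72) = 195/509 = 0.38310.
SE = √[p̂(1−p̂)(1/n₁+1/n₂)] = √[0.38310·0.61690·(1/437+1/72)] ≈ 0.061832.
z = (p̂₁ − p̂₂)/SE = (0.42334 − 0.13889)/0.061832 = 0.28445/0.061832 = 4.600.

z = 4.600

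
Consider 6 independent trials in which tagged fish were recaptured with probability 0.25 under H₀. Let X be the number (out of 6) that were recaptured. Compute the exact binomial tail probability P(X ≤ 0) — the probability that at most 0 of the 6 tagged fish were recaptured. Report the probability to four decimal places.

P = 0.1780

X is binomial with n = 6 and p = 0.25.
P(X ≤ 0) = C(6,0)·0.25^0·0.75^6.
= 0.177979 = 0.1780.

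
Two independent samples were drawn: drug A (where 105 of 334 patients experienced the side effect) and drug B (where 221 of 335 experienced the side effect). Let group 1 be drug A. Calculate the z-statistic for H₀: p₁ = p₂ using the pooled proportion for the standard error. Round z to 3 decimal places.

z = -8.935

p̂₁ = 105/334 = 0.31437, p̂₂ = 221/335 = 0.65970.
Pooling: p̂ = 326/669 = 0.48729.
Pooled SE = √[0.2498386·0.00597909] ≈ 0.038650.
z = -0.34533/0.038650 = -8.935.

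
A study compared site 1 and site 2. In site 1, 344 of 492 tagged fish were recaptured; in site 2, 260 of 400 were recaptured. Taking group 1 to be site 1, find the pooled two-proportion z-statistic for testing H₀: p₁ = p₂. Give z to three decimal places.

z = 1.563

Sample proportions: p̂₁ = 344/492 = 0.69919 and p̂₂ = 260/400 = 0.65000.
Pooled p̂ = (344+260)/(492+400) = 604/892 = 0.67713.
SE = √[p̂(1−p̂)(1/n₁+1/n₂)] = √[0.67713·0.32287·(1/492+1/400)] ≈ 0.031479.
z = (p̂₁ − p̂₂)/SE = (0.69919 − 0.65000)/0.031479 = 0.04919/0.031479 = 1.563.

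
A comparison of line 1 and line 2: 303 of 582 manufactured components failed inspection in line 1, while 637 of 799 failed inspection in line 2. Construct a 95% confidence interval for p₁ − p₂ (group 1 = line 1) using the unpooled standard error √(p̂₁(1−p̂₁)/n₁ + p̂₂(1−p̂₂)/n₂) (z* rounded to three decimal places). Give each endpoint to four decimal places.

p̂₁ = 303/582 = 0.52062, p̂₂ = 637/799 = 0.79725; p̂₁ − p̂₂ = -0.27663.
Unpooled SE = √(p̂₁(1−p̂₁)/n₁ + p̂₂(1−p̂₂)/n₂) = √(0.000428823 + 0.000202308) = 0.025122.
For 95% confidence, z* = 1.960. Margin = 1.960·0.025122 = 0.04924.
CI: -0.27663 ± 0.04924 = (-0.3259, -0.2274).

(-0.3259, -0.2274)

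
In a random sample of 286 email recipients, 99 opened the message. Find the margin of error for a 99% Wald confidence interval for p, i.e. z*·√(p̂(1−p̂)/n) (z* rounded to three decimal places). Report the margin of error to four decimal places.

The sample proportion is 99/286 = 0.34615.
SE = √(p̂(1−p̂)/n) = √(0.226331/286) = 0.028131.
The 99% critical value is z* = 2.576.
So ME = 0.0725.

ME = 0.0725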